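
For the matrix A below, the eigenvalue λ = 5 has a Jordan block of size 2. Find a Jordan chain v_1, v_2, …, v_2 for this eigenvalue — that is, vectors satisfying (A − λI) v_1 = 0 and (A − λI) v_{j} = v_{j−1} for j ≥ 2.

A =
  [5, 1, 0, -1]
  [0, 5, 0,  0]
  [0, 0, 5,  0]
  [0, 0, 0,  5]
A Jordan chain for λ = 5 of length 2:
v_1 = (1, 0, 0, 0)ᵀ
v_2 = (0, 1, 0, 0)ᵀ

Let N = A − (5)·I. We want v_2 with N^2 v_2 = 0 but N^1 v_2 ≠ 0; then v_{j-1} := N · v_j for j = 2, …, 2.

Pick v_2 = (0, 1, 0, 0)ᵀ.
Then v_1 = N · v_2 = (1, 0, 0, 0)ᵀ.

Sanity check: (A − (5)·I) v_1 = (0, 0, 0, 0)ᵀ = 0. ✓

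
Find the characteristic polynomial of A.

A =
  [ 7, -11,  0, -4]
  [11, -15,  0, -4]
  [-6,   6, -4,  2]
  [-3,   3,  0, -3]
x^4 + 15*x^3 + 84*x^2 + 208*x + 192

Expanding det(x·I − A) (e.g. by cofactor expansion or by noting that A is similar to its Jordan form J, which has the same characteristic polynomial as A) gives
  χ_A(x) = x^4 + 15*x^3 + 84*x^2 + 208*x + 192
which factors as (x + 3)*(x + 4)^3. The eigenvalues (with algebraic multiplicities) are λ = -4 with multiplicity 3, λ = -3 with multiplicity 1.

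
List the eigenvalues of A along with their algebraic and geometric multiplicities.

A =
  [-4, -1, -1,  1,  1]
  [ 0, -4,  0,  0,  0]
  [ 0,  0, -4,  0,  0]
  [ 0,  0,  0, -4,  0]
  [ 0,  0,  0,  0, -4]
λ = -4: alg = 5, geom = 4

Step 1 — factor the characteristic polynomial to read off the algebraic multiplicities:
  χ_A(x) = (x + 4)^5

Step 2 — compute geometric multiplicities via the rank-nullity identity g(λ) = n − rank(A − λI):
  rank(A − (-4)·I) = 1, so dim ker(A − (-4)·I) = n − 1 = 4

Summary:
  λ = -4: algebraic multiplicity = 5, geometric multiplicity = 4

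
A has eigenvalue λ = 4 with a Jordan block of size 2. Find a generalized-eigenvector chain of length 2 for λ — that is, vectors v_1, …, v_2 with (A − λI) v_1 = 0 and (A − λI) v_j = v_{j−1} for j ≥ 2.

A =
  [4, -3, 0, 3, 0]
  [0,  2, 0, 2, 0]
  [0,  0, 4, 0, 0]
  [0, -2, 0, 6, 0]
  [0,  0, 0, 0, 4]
A Jordan chain for λ = 4 of length 2:
v_1 = (-3, -2, 0, -2, 0)ᵀ
v_2 = (0, 1, 0, 0, 0)ᵀ

Let N = A − (4)·I. We want v_2 with N^2 v_2 = 0 but N^1 v_2 ≠ 0; then v_{j-1} := N · v_j for j = 2, …, 2.

Pick v_2 = (0, 1, 0, 0, 0)ᵀ.
Then v_1 = N · v_2 = (-3, -2, 0, -2, 0)ᵀ.

Sanity check: (A − (4)·I) v_1 = (0, 0, 0, 0, 0)ᵀ = 0. ✓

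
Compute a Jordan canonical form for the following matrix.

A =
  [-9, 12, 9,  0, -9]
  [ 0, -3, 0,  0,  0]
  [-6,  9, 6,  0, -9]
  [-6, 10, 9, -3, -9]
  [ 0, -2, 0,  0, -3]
J_2(-3) ⊕ J_1(-3) ⊕ J_1(-3) ⊕ J_1(0)

The characteristic polynomial is
  det(x·I − A) = x^5 + 12*x^4 + 54*x^3 + 108*x^2 + 81*x = x*(x + 3)^4

Eigenvalues and multiplicities (the geometric multiplicity of λ is n − rank(A − λI), which equals the number of Jordan blocks for λ):
  λ = -3: algebraic multiplicity = 4, geometric multiplicity = 3
  λ = 0: algebraic multiplicity = 1, geometric multiplicity = 1

Determining the block sizes for each eigenvalue:
  λ = -3: 3 blocks summing to 4 forces exactly one block of size 2 and the rest size 1 → block sizes [2, 1, 1]
  λ = 0: one block (gm = 1), so the single block has size am = 1 → block sizes [1]

Assembling the blocks gives a Jordan form
J =
  [-3,  1,  0,  0, 0]
  [ 0, -3,  0,  0, 0]
  [ 0,  0, -3,  0, 0]
  [ 0,  0,  0, -3, 0]
  [ 0,  0,  0,  0, 0]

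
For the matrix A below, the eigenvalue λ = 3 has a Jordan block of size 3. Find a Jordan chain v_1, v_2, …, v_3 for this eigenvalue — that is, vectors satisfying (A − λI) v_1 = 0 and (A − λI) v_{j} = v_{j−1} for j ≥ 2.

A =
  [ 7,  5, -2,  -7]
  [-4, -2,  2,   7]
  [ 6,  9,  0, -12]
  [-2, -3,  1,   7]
A Jordan chain for λ = 3 of length 3:
v_1 = (-2, 2, -6, 2)ᵀ
v_2 = (4, -4, 6, -2)ᵀ
v_3 = (1, 0, 0, 0)ᵀ

Let N = A − (3)·I. We want v_3 with N^3 v_3 = 0 but N^2 v_3 ≠ 0; then v_{j-1} := N · v_j for j = 3, …, 2.

Pick v_3 = (1, 0, 0, 0)ᵀ.
Then v_2 = N · v_3 = (4, -4, 6, -2)ᵀ.
Then v_1 = N · v_2 = (-2, 2, -6, 2)ᵀ.

Sanity check: (A − (3)·I) v_1 = (0, 0, 0, 0)ᵀ = 0. ✓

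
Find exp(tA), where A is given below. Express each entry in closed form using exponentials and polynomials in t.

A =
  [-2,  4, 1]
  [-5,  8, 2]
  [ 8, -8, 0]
e^{tA} =
  [2*t^2*exp(2*t) - 4*t*exp(2*t) + exp(2*t), 4*t*exp(2*t), t^2*exp(2*t) + t*exp(2*t)]
  [3*t^2*exp(2*t) - 5*t*exp(2*t), 6*t*exp(2*t) + exp(2*t), 3*t^2*exp(2*t)/2 + 2*t*exp(2*t)]
  [-4*t^2*exp(2*t) + 8*t*exp(2*t), -8*t*exp(2*t), -2*t^2*exp(2*t) - 2*t*exp(2*t) + exp(2*t)]

Strategy: write A = P · J · P⁻¹ where J is a Jordan canonical form, so e^{tA} = P · e^{tJ} · P⁻¹, and e^{tJ} can be computed block-by-block.

A has Jordan form
J =
  [2, 1, 0]
  [0, 2, 1]
  [0, 0, 2]
(up to reordering of blocks).

Per-block formulas:
  For a 3×3 Jordan block J_3(2): exp(t · J_3(2)) = e^(2t)·(I + t·N + (t^2/2)·N^2), where N is the 3×3 nilpotent shift.

After assembling e^{tJ} and conjugating by P, we get:

e^{tA} =
  [2*t^2*exp(2*t) - 4*t*exp(2*t) + exp(2*t), 4*t*exp(2*t), t^2*exp(2*t) + t*exp(2*t)]
  [3*t^2*exp(2*t) - 5*t*exp(2*t), 6*t*exp(2*t) + exp(2*t), 3*t^2*exp(2*t)/2 + 2*t*exp(2*t)]
  [-4*t^2*exp(2*t) + 8*t*exp(2*t), -8*t*exp(2*t), -2*t^2*exp(2*t) - 2*t*exp(2*t) + exp(2*t)]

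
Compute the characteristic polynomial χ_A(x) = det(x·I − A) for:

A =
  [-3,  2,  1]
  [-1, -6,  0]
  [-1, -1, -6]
x^3 + 15*x^2 + 75*x + 125

Expanding det(x·I − A) (e.g. by cofactor expansion or by noting that A is similar to its Jordan form J, which has the same characteristic polynomial as A) gives
  χ_A(x) = x^3 + 15*x^2 + 75*x + 125
which factors as (x + 5)^3. The eigenvalues (with algebraic multiplicities) are λ = -5 with multiplicity 3.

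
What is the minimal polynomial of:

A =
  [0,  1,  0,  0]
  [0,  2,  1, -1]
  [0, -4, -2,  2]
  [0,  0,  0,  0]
x^3

The characteristic polynomial is χ_A(x) = x^4, so the eigenvalues are known. The minimal polynomial is
  m_A(x) = Π_λ (x − λ)^{k_λ}
where k_λ is the size of the *largest* Jordan block for λ (equivalently, the smallest k with (A − λI)^k v = 0 for every generalised eigenvector v of λ).

  λ = 0: largest Jordan block has size 3, contributing (x − 0)^3

So m_A(x) = x^3 = x^3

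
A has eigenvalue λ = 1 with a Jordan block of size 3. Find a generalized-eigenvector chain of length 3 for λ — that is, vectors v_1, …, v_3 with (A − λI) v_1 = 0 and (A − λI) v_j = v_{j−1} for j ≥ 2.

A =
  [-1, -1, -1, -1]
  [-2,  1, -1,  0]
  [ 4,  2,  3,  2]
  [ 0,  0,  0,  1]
A Jordan chain for λ = 1 of length 3:
v_1 = (2, 0, -4, 0)ᵀ
v_2 = (-2, -2, 4, 0)ᵀ
v_3 = (1, 0, 0, 0)ᵀ

Let N = A − (1)·I. We want v_3 with N^3 v_3 = 0 but N^2 v_3 ≠ 0; then v_{j-1} := N · v_j for j = 3, …, 2.

Pick v_3 = (1, 0, 0, 0)ᵀ.
Then v_2 = N · v_3 = (-2, -2, 4, 0)ᵀ.
Then v_1 = N · v_2 = (2, 0, -4, 0)ᵀ.

Sanity check: (A − (1)·I) v_1 = (0, 0, 0, 0)ᵀ = 0. ✓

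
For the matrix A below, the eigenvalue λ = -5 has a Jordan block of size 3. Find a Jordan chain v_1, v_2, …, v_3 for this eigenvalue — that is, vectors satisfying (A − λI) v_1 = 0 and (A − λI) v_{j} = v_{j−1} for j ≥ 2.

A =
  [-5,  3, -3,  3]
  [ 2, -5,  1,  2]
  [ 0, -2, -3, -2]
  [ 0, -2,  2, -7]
A Jordan chain for λ = -5 of length 3:
v_1 = (6, 0, -4, -4)ᵀ
v_2 = (0, 2, 0, 0)ᵀ
v_3 = (1, 0, 0, 0)ᵀ

Let N = A − (-5)·I. We want v_3 with N^3 v_3 = 0 but N^2 v_3 ≠ 0; then v_{j-1} := N · v_j for j = 3, …, 2.

Pick v_3 = (1, 0, 0, 0)ᵀ.
Then v_2 = N · v_3 = (0, 2, 0, 0)ᵀ.
Then v_1 = N · v_2 = (6, 0, -4, -4)ᵀ.

Sanity check: (A − (-5)·I) v_1 = (0, 0, 0, 0)ᵀ = 0. ✓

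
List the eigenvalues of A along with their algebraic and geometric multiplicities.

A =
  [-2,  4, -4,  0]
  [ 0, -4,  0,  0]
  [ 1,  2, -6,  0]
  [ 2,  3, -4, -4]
λ = -4: alg = 4, geom = 2

Step 1 — factor the characteristic polynomial to read off the algebraic multiplicities:
  χ_A(x) = (x + 4)^4

Step 2 — compute geometric multiplicities via the rank-nullity identity g(λ) = n − rank(A − λI):
  rank(A − (-4)·I) = 2, so dim ker(A − (-4)·I) = n − 2 = 2

Summary:
  λ = -4: algebraic multiplicity = 4, geometric multiplicity = 2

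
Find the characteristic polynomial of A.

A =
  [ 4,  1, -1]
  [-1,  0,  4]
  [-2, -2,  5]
x^3 - 9*x^2 + 27*x - 27

Expanding det(x·I − A) (e.g. by cofactor expansion or by noting that A is similar to its Jordan form J, which has the same characteristic polynomial as A) gives
  χ_A(x) = x^3 - 9*x^2 + 27*x - 27
which factors as (x - 3)^3. The eigenvalues (with algebraic multiplicities) are λ = 3 with multiplicity 3.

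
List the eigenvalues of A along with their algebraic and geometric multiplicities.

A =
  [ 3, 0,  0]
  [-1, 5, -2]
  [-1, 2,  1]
λ = 3: alg = 3, geom = 2

Step 1 — factor the characteristic polynomial to read off the algebraic multiplicities:
  χ_A(x) = (x - 3)^3

Step 2 — compute geometric multiplicities via the rank-nullity identity g(λ) = n − rank(A − λI):
  rank(A − (3)·I) = 1, so dim ker(A − (3)·I) = n − 1 = 2

Summary:
  λ = 3: algebraic multiplicity = 3, geometric multiplicity = 2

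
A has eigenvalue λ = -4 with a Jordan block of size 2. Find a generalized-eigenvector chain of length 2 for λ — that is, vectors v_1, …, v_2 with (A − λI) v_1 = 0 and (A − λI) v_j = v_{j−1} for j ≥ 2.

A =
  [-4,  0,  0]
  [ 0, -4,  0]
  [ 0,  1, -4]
A Jordan chain for λ = -4 of length 2:
v_1 = (0, 0, 1)ᵀ
v_2 = (0, 1, 0)ᵀ

Let N = A − (-4)·I. We want v_2 with N^2 v_2 = 0 but N^1 v_2 ≠ 0; then v_{j-1} := N · v_j for j = 2, …, 2.

Pick v_2 = (0, 1, 0)ᵀ.
Then v_1 = N · v_2 = (0, 0, 1)ᵀ.

Sanity check: (A − (-4)·I) v_1 = (0, 0, 0)ᵀ = 0. ✓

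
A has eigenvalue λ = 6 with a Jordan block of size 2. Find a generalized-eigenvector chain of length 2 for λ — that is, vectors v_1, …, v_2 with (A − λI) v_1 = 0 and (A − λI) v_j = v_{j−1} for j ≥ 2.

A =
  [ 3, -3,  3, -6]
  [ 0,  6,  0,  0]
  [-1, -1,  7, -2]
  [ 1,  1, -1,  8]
A Jordan chain for λ = 6 of length 2:
v_1 = (-3, 0, -1, 1)ᵀ
v_2 = (1, 0, 0, 0)ᵀ

Let N = A − (6)·I. We want v_2 with N^2 v_2 = 0 but N^1 v_2 ≠ 0; then v_{j-1} := N · v_j for j = 2, …, 2.

Pick v_2 = (1, 0, 0, 0)ᵀ.
Then v_1 = N · v_2 = (-3, 0, -1, 1)ᵀ.

Sanity check: (A − (6)·I) v_1 = (0, 0, 0, 0)ᵀ = 0. ✓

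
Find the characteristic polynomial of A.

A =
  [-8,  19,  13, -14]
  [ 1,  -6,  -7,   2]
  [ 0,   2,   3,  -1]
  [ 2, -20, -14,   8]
x^4 + 3*x^3 - 33*x^2 - 55*x + 300

Expanding det(x·I − A) (e.g. by cofactor expansion or by noting that A is similar to its Jordan form J, which has the same characteristic polynomial as A) gives
  χ_A(x) = x^4 + 3*x^3 - 33*x^2 - 55*x + 300
which factors as (x - 4)*(x - 3)*(x + 5)^2. The eigenvalues (with algebraic multiplicities) are λ = -5 with multiplicity 2, λ = 3 with multiplicity 1, λ = 4 with multiplicity 1.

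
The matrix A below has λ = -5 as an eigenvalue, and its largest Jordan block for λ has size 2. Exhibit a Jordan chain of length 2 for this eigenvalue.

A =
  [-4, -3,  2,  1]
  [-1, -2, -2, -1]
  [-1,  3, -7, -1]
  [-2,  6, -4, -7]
A Jordan chain for λ = -5 of length 2:
v_1 = (1, -1, -1, -2)ᵀ
v_2 = (1, 0, 0, 0)ᵀ

Let N = A − (-5)·I. We want v_2 with N^2 v_2 = 0 but N^1 v_2 ≠ 0; then v_{j-1} := N · v_j for j = 2, …, 2.

Pick v_2 = (1, 0, 0, 0)ᵀ.
Then v_1 = N · v_2 = (1, -1, -1, -2)ᵀ.

Sanity check: (A − (-5)·I) v_1 = (0, 0, 0, 0)ᵀ = 0. ✓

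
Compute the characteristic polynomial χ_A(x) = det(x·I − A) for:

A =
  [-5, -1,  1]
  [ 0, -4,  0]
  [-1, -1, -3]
x^3 + 12*x^2 + 48*x + 64

Expanding det(x·I − A) (e.g. by cofactor expansion or by noting that A is similar to its Jordan form J, which has the same characteristic polynomial as A) gives
  χ_A(x) = x^3 + 12*x^2 + 48*x + 64
which factors as (x + 4)^3. The eigenvalues (with algebraic multiplicities) are λ = -4 with multiplicity 3.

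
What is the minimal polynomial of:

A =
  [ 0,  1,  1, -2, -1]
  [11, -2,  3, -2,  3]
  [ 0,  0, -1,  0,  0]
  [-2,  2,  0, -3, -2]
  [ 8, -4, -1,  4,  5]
x^4 + 2*x^3 - 2*x - 1

The characteristic polynomial is χ_A(x) = (x - 1)^2*(x + 1)^3, so the eigenvalues are known. The minimal polynomial is
  m_A(x) = Π_λ (x − λ)^{k_λ}
where k_λ is the size of the *largest* Jordan block for λ (equivalently, the smallest k with (A − λI)^k v = 0 for every generalised eigenvector v of λ).

  λ = -1: largest Jordan block has size 3, contributing (x + 1)^3
  λ = 1: largest Jordan block has size 1, contributing (x − 1)

So m_A(x) = (x - 1)*(x + 1)^3 = x^4 + 2*x^3 - 2*x - 1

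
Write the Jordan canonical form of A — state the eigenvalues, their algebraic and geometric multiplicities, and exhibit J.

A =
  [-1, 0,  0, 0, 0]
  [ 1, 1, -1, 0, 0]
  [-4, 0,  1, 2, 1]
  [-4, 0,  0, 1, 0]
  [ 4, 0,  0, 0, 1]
J_1(-1) ⊕ J_3(1) ⊕ J_1(1)

The characteristic polynomial is
  det(x·I − A) = x^5 - 3*x^4 + 2*x^3 + 2*x^2 - 3*x + 1 = (x - 1)^4*(x + 1)

Eigenvalues and multiplicities (the geometric multiplicity of λ is n − rank(A − λI), which equals the number of Jordan blocks for λ):
  λ = -1: algebraic multiplicity = 1, geometric multiplicity = 1
  λ = 1: algebraic multiplicity = 4, geometric multiplicity = 2

Determining the block sizes for each eigenvalue:
  λ = -1: one block (gm = 1), so the single block has size am = 1 → block sizes [1]
  λ = 1: with am = 4 and gm = 2, the partition is not yet determined (e.g. several partitions of 4 into 2 parts exist). Let N = A − (1)·I. Computing rank(N^1) = 3, rank(N^2) = 2, rank(N^3) = 1; the number of blocks of size ≥ j is rank(N^{j−1}) − rank(N^j), giving [2, 1, 1]. So we have 1 block(s) of size 3, 1 block(s) of size 1 → block sizes [3, 1]

Assembling the blocks gives a Jordan form
J =
  [-1, 0, 0, 0, 0]
  [ 0, 1, 1, 0, 0]
  [ 0, 0, 1, 1, 0]
  [ 0, 0, 0, 1, 0]
  [ 0, 0, 0, 0, 1]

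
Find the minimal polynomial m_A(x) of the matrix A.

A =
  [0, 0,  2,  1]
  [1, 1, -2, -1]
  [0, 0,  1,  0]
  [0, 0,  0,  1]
x^2 - x

The characteristic polynomial is χ_A(x) = x*(x - 1)^3, so the eigenvalues are known. The minimal polynomial is
  m_A(x) = Π_λ (x − λ)^{k_λ}
where k_λ is the size of the *largest* Jordan block for λ (equivalently, the smallest k with (A − λI)^k v = 0 for every generalised eigenvector v of λ).

  λ = 0: largest Jordan block has size 1, contributing (x − 0)
  λ = 1: largest Jordan block has size 1, contributing (x − 1)

So m_A(x) = x*(x - 1) = x^2 - x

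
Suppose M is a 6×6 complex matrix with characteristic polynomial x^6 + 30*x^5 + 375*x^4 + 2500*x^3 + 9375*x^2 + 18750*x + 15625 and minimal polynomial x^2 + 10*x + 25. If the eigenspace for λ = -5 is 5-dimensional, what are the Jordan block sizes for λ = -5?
Block sizes for λ = -5: [2, 1, 1, 1, 1]

Step 1 — from the characteristic polynomial, algebraic multiplicity of λ = -5 is 6. From dim ker(M − (-5)·I) = 5, there are exactly 5 Jordan blocks for λ = -5.
Step 2 — from the minimal polynomial, the factor (x + 5)^2 tells us the largest block for λ = -5 has size 2.
Step 3 — with total size 6, 5 blocks, and largest block 2, the block sizes (in nonincreasing order) are [2, 1, 1, 1, 1].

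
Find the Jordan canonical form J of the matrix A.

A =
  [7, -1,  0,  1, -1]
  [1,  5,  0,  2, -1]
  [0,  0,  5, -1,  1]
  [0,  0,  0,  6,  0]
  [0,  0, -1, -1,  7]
J_3(6) ⊕ J_2(6)

The characteristic polynomial is
  det(x·I − A) = x^5 - 30*x^4 + 360*x^3 - 2160*x^2 + 6480*x - 7776 = (x - 6)^5

Eigenvalues and multiplicities (the geometric multiplicity of λ is n − rank(A − λI), which equals the number of Jordan blocks for λ):
  λ = 6: algebraic multiplicity = 5, geometric multiplicity = 2

Determining the block sizes for each eigenvalue:
  λ = 6: with am = 5 and gm = 2, the partition is not yet determined (e.g. several partitions of 5 into 2 parts exist). Let N = A − (6)·I. Computing rank(N^1) = 3, rank(N^2) = 1, rank(N^3) = 0; the number of blocks of size ≥ j is rank(N^{j−1}) − rank(N^j), giving [2, 2, 1]. So we have 1 block(s) of size 3, 1 block(s) of size 2 → block sizes [3, 2]

Assembling the blocks gives a Jordan form
J =
  [6, 1, 0, 0, 0]
  [0, 6, 1, 0, 0]
  [0, 0, 6, 0, 0]
  [0, 0, 0, 6, 1]
  [0, 0, 0, 0, 6]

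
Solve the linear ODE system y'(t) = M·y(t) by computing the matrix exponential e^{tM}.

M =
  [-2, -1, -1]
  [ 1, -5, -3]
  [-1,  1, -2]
e^{tM} =
  [t^2*exp(-3*t)/2 + t*exp(-3*t) + exp(-3*t), -t*exp(-3*t), t^2*exp(-3*t)/2 - t*exp(-3*t)]
  [t^2*exp(-3*t) + t*exp(-3*t), -2*t*exp(-3*t) + exp(-3*t), t^2*exp(-3*t) - 3*t*exp(-3*t)]
  [-t^2*exp(-3*t)/2 - t*exp(-3*t), t*exp(-3*t), -t^2*exp(-3*t)/2 + t*exp(-3*t) + exp(-3*t)]

Strategy: write M = P · J · P⁻¹ where J is a Jordan canonical form, so e^{tM} = P · e^{tJ} · P⁻¹, and e^{tJ} can be computed block-by-block.

M has Jordan form
J =
  [-3,  1,  0]
  [ 0, -3,  1]
  [ 0,  0, -3]
(up to reordering of blocks).

Per-block formulas:
  For a 3×3 Jordan block J_3(-3): exp(t · J_3(-3)) = e^(-3t)·(I + t·N + (t^2/2)·N^2), where N is the 3×3 nilpotent shift.

After assembling e^{tJ} and conjugating by P, we get:

e^{tM} =
  [t^2*exp(-3*t)/2 + t*exp(-3*t) + exp(-3*t), -t*exp(-3*t), t^2*exp(-3*t)/2 - t*exp(-3*t)]
  [t^2*exp(-3*t) + t*exp(-3*t), -2*t*exp(-3*t) + exp(-3*t), t^2*exp(-3*t) - 3*t*exp(-3*t)]
  [-t^2*exp(-3*t)/2 - t*exp(-3*t), t*exp(-3*t), -t^2*exp(-3*t)/2 + t*exp(-3*t) + exp(-3*t)]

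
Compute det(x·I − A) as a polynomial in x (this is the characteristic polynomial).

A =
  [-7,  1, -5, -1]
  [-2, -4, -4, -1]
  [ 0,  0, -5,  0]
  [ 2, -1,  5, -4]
x^4 + 20*x^3 + 150*x^2 + 500*x + 625

Expanding det(x·I − A) (e.g. by cofactor expansion or by noting that A is similar to its Jordan form J, which has the same characteristic polynomial as A) gives
  χ_A(x) = x^4 + 20*x^3 + 150*x^2 + 500*x + 625
which factors as (x + 5)^4. The eigenvalues (with algebraic multiplicities) are λ = -5 with multiplicity 4.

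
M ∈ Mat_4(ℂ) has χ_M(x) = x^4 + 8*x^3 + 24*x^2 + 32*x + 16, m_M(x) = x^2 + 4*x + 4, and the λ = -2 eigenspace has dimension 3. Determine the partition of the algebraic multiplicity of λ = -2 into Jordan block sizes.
Block sizes for λ = -2: [2, 1, 1]

Step 1 — from the characteristic polynomial, algebraic multiplicity of λ = -2 is 4. From dim ker(M − (-2)·I) = 3, there are exactly 3 Jordan blocks for λ = -2.
Step 2 — from the minimal polynomial, the factor (x + 2)^2 tells us the largest block for λ = -2 has size 2.
Step 3 — with total size 4, 3 blocks, and largest block 2, the block sizes (in nonincreasing order) are [2, 1, 1].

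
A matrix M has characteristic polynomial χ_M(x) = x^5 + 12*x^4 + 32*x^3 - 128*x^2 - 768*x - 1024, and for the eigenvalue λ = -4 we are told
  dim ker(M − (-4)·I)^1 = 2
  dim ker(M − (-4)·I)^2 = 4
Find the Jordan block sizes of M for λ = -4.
Block sizes for λ = -4: [2, 2]

From the dimensions of kernels of powers, the number of Jordan blocks of size at least j is d_j − d_{j−1} where d_j = dim ker(N^j) (with d_0 = 0). Computing the differences gives [2, 2].
The number of blocks of size exactly k is (#blocks of size ≥ k) − (#blocks of size ≥ k + 1), so the partition is: 2 block(s) of size 2.
In nonincreasing order the block sizes are [2, 2].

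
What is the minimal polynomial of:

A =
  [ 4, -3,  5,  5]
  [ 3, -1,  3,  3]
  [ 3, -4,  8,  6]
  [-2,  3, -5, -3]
x^3 - 6*x^2 + 12*x - 8

The characteristic polynomial is χ_A(x) = (x - 2)^4, so the eigenvalues are known. The minimal polynomial is
  m_A(x) = Π_λ (x − λ)^{k_λ}
where k_λ is the size of the *largest* Jordan block for λ (equivalently, the smallest k with (A − λI)^k v = 0 for every generalised eigenvector v of λ).

  λ = 2: largest Jordan block has size 3, contributing (x − 2)^3

So m_A(x) = (x - 2)^3 = x^3 - 6*x^2 + 12*x - 8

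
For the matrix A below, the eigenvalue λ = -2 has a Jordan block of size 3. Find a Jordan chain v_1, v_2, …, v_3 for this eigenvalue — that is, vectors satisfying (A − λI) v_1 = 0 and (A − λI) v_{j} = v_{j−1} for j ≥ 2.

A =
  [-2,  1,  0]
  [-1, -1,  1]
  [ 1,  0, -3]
A Jordan chain for λ = -2 of length 3:
v_1 = (-1, 0, -1)ᵀ
v_2 = (0, -1, 1)ᵀ
v_3 = (1, 0, 0)ᵀ

Let N = A − (-2)·I. We want v_3 with N^3 v_3 = 0 but N^2 v_3 ≠ 0; then v_{j-1} := N · v_j for j = 3, …, 2.

Pick v_3 = (1, 0, 0)ᵀ.
Then v_2 = N · v_3 = (0, -1, 1)ᵀ.
Then v_1 = N · v_2 = (-1, 0, -1)ᵀ.

Sanity check: (A − (-2)·I) v_1 = (0, 0, 0)ᵀ = 0. ✓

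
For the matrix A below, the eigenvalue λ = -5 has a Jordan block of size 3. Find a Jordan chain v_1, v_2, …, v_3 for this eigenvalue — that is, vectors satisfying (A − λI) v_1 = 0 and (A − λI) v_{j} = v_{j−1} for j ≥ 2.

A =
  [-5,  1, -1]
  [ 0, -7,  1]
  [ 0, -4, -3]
A Jordan chain for λ = -5 of length 3:
v_1 = (2, 0, 0)ᵀ
v_2 = (1, -2, -4)ᵀ
v_3 = (0, 1, 0)ᵀ

Let N = A − (-5)·I. We want v_3 with N^3 v_3 = 0 but N^2 v_3 ≠ 0; then v_{j-1} := N · v_j for j = 3, …, 2.

Pick v_3 = (0, 1, 0)ᵀ.
Then v_2 = N · v_3 = (1, -2, -4)ᵀ.
Then v_1 = N · v_2 = (2, 0, 0)ᵀ.

Sanity check: (A − (-5)·I) v_1 = (0, 0, 0)ᵀ = 0. ✓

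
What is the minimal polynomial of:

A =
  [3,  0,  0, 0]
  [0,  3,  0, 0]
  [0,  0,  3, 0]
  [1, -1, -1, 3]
x^2 - 6*x + 9

The characteristic polynomial is χ_A(x) = (x - 3)^4, so the eigenvalues are known. The minimal polynomial is
  m_A(x) = Π_λ (x − λ)^{k_λ}
where k_λ is the size of the *largest* Jordan block for λ (equivalently, the smallest k with (A − λI)^k v = 0 for every generalised eigenvector v of λ).

  λ = 3: largest Jordan block has size 2, contributing (x − 3)^2

So m_A(x) = (x - 3)^2 = x^2 - 6*x + 9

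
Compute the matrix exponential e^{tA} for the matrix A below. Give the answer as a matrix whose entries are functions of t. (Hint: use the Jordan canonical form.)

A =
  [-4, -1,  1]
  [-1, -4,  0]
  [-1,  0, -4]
e^{tA} =
  [exp(-4*t), -t*exp(-4*t), t*exp(-4*t)]
  [-t*exp(-4*t), t^2*exp(-4*t)/2 + exp(-4*t), -t^2*exp(-4*t)/2]
  [-t*exp(-4*t), t^2*exp(-4*t)/2, -t^2*exp(-4*t)/2 + exp(-4*t)]

Strategy: write A = P · J · P⁻¹ where J is a Jordan canonical form, so e^{tA} = P · e^{tJ} · P⁻¹, and e^{tJ} can be computed block-by-block.

A has Jordan form
J =
  [-4,  1,  0]
  [ 0, -4,  1]
  [ 0,  0, -4]
(up to reordering of blocks).

Per-block formulas:
  For a 3×3 Jordan block J_3(-4): exp(t · J_3(-4)) = e^(-4t)·(I + t·N + (t^2/2)·N^2), where N is the 3×3 nilpotent shift.

After assembling e^{tJ} and conjugating by P, we get:

e^{tA} =
  [exp(-4*t), -t*exp(-4*t), t*exp(-4*t)]
  [-t*exp(-4*t), t^2*exp(-4*t)/2 + exp(-4*t), -t^2*exp(-4*t)/2]
  [-t*exp(-4*t), t^2*exp(-4*t)/2, -t^2*exp(-4*t)/2 + exp(-4*t)]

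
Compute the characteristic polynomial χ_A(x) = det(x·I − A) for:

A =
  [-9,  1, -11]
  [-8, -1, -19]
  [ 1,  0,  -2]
x^3 + 12*x^2 + 48*x + 64

Expanding det(x·I − A) (e.g. by cofactor expansion or by noting that A is similar to its Jordan form J, which has the same characteristic polynomial as A) gives
  χ_A(x) = x^3 + 12*x^2 + 48*x + 64
which factors as (x + 4)^3. The eigenvalues (with algebraic multiplicities) are λ = -4 with multiplicity 3.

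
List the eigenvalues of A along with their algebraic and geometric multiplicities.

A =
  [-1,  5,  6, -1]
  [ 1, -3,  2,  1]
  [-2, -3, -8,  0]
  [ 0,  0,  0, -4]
λ = -4: alg = 4, geom = 2

Step 1 — factor the characteristic polynomial to read off the algebraic multiplicities:
  χ_A(x) = (x + 4)^4

Step 2 — compute geometric multiplicities via the rank-nullity identity g(λ) = n − rank(A − λI):
  rank(A − (-4)·I) = 2, so dim ker(A − (-4)·I) = n − 2 = 2

Summary:
  λ = -4: algebraic multiplicity = 4, geometric multiplicity = 2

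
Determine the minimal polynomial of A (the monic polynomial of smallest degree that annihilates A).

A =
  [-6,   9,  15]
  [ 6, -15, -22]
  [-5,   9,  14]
x^3 + 7*x^2 + 15*x + 9

The characteristic polynomial is χ_A(x) = (x + 1)*(x + 3)^2, so the eigenvalues are known. The minimal polynomial is
  m_A(x) = Π_λ (x − λ)^{k_λ}
where k_λ is the size of the *largest* Jordan block for λ (equivalently, the smallest k with (A − λI)^k v = 0 for every generalised eigenvector v of λ).

  λ = -3: largest Jordan block has size 2, contributing (x + 3)^2
  λ = -1: largest Jordan block has size 1, contributing (x + 1)

So m_A(x) = (x + 1)*(x + 3)^2 = x^3 + 7*x^2 + 15*x + 9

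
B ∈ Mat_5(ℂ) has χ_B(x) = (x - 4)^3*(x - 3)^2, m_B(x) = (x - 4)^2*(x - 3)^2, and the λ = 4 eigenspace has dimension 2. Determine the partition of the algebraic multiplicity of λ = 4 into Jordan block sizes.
Block sizes for λ = 4: [2, 1]

Step 1 — from the characteristic polynomial, algebraic multiplicity of λ = 4 is 3. From dim ker(B − (4)·I) = 2, there are exactly 2 Jordan blocks for λ = 4.
Step 2 — from the minimal polynomial, the factor (x − 4)^2 tells us the largest block for λ = 4 has size 2.
Step 3 — with total size 3, 2 blocks, and largest block 2, the block sizes (in nonincreasing order) are [2, 1].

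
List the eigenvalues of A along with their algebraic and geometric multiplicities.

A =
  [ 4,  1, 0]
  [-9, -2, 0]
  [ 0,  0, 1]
λ = 1: alg = 3, geom = 2

Step 1 — factor the characteristic polynomial to read off the algebraic multiplicities:
  χ_A(x) = (x - 1)^3

Step 2 — compute geometric multiplicities via the rank-nullity identity g(λ) = n − rank(A − λI):
  rank(A − (1)·I) = 1, so dim ker(A − (1)·I) = n − 1 = 2

Summary:
  λ = 1: algebraic multiplicity = 3, geometric multiplicity = 2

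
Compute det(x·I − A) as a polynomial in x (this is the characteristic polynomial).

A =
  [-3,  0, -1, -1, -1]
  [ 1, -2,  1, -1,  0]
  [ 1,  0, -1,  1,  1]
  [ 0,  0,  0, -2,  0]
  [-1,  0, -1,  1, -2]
x^5 + 10*x^4 + 40*x^3 + 80*x^2 + 80*x + 32

Expanding det(x·I − A) (e.g. by cofactor expansion or by noting that A is similar to its Jordan form J, which has the same characteristic polynomial as A) gives
  χ_A(x) = x^5 + 10*x^4 + 40*x^3 + 80*x^2 + 80*x + 32
which factors as (x + 2)^5. The eigenvalues (with algebraic multiplicities) are λ = -2 with multiplicity 5.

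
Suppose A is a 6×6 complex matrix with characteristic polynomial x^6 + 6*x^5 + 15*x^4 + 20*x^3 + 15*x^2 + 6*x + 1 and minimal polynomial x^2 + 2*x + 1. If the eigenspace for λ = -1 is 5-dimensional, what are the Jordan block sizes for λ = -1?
Block sizes for λ = -1: [2, 1, 1, 1, 1]

Step 1 — from the characteristic polynomial, algebraic multiplicity of λ = -1 is 6. From dim ker(A − (-1)·I) = 5, there are exactly 5 Jordan blocks for λ = -1.
Step 2 — from the minimal polynomial, the factor (x + 1)^2 tells us the largest block for λ = -1 has size 2.
Step 3 — with total size 6, 5 blocks, and largest block 2, the block sizes (in nonincreasing order) are [2, 1, 1, 1, 1].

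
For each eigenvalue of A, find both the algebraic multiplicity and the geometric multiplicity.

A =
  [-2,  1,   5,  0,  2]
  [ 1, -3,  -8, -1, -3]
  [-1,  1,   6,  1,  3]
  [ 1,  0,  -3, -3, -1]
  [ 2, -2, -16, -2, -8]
λ = -2: alg = 5, geom = 3

Step 1 — factor the characteristic polynomial to read off the algebraic multiplicities:
  χ_A(x) = (x + 2)^5

Step 2 — compute geometric multiplicities via the rank-nullity identity g(λ) = n − rank(A − λI):
  rank(A − (-2)·I) = 2, so dim ker(A − (-2)·I) = n − 2 = 3

Summary:
  λ = -2: algebraic multiplicity = 5, geometric multiplicity = 3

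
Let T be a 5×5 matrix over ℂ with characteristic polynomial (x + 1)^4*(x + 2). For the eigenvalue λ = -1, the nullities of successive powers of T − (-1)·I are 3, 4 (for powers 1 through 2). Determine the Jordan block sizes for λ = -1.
Block sizes for λ = -1: [2, 1, 1]

From the dimensions of kernels of powers, the number of Jordan blocks of size at least j is d_j − d_{j−1} where d_j = dim ker(N^j) (with d_0 = 0). Computing the differences gives [3, 1].
The number of blocks of size exactly k is (#blocks of size ≥ k) − (#blocks of size ≥ k + 1), so the partition is: 2 block(s) of size 1, 1 block(s) of size 2.
In nonincreasing order the block sizes are [2, 1, 1].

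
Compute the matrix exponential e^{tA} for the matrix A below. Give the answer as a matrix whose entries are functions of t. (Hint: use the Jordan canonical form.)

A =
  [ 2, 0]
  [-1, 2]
e^{tA} =
  [exp(2*t), 0]
  [-t*exp(2*t), exp(2*t)]

Strategy: write A = P · J · P⁻¹ where J is a Jordan canonical form, so e^{tA} = P · e^{tJ} · P⁻¹, and e^{tJ} can be computed block-by-block.

A has Jordan form
J =
  [2, 1]
  [0, 2]
(up to reordering of blocks).

Per-block formulas:
  For a 2×2 Jordan block J_2(2): exp(t · J_2(2)) = e^(2t)·(I + t·N), where N is the 2×2 nilpotent shift.

After assembling e^{tJ} and conjugating by P, we get:

e^{tA} =
  [exp(2*t), 0]
  [-t*exp(2*t), exp(2*t)]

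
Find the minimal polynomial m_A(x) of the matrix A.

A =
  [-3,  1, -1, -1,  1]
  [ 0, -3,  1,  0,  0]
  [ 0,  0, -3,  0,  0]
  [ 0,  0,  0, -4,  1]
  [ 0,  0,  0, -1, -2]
x^3 + 9*x^2 + 27*x + 27

The characteristic polynomial is χ_A(x) = (x + 3)^5, so the eigenvalues are known. The minimal polynomial is
  m_A(x) = Π_λ (x − λ)^{k_λ}
where k_λ is the size of the *largest* Jordan block for λ (equivalently, the smallest k with (A − λI)^k v = 0 for every generalised eigenvector v of λ).

  λ = -3: largest Jordan block has size 3, contributing (x + 3)^3

So m_A(x) = (x + 3)^3 = x^3 + 9*x^2 + 27*x + 27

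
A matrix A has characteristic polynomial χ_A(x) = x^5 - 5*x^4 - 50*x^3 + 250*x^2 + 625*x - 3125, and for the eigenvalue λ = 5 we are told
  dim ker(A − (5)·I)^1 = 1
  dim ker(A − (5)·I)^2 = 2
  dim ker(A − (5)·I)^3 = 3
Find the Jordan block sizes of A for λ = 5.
Block sizes for λ = 5: [3]

From the dimensions of kernels of powers, the number of Jordan blocks of size at least j is d_j − d_{j−1} where d_j = dim ker(N^j) (with d_0 = 0). Computing the differences gives [1, 1, 1].
The number of blocks of size exactly k is (#blocks of size ≥ k) − (#blocks of size ≥ k + 1), so the partition is: 1 block(s) of size 3.
In nonincreasing order the block sizes are [3].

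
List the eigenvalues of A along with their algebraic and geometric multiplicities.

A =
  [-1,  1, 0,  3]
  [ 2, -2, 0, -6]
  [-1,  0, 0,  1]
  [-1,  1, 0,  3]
λ = 0: alg = 4, geom = 2

Step 1 — factor the characteristic polynomial to read off the algebraic multiplicities:
  χ_A(x) = x^4

Step 2 — compute geometric multiplicities via the rank-nullity identity g(λ) = n − rank(A − λI):
  rank(A − (0)·I) = 2, so dim ker(A − (0)·I) = n − 2 = 2

Summary:
  λ = 0: algebraic multiplicity = 4, geometric multiplicity = 2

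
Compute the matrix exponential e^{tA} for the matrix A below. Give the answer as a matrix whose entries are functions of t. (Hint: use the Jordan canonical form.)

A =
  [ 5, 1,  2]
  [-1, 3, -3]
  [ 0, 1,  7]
e^{tA} =
  [-t^2*exp(5*t)/2 + exp(5*t), t*exp(5*t), t^2*exp(5*t)/2 + 2*t*exp(5*t)]
  [t^2*exp(5*t) - t*exp(5*t), -2*t*exp(5*t) + exp(5*t), -t^2*exp(5*t) - 3*t*exp(5*t)]
  [-t^2*exp(5*t)/2, t*exp(5*t), t^2*exp(5*t)/2 + 2*t*exp(5*t) + exp(5*t)]

Strategy: write A = P · J · P⁻¹ where J is a Jordan canonical form, so e^{tA} = P · e^{tJ} · P⁻¹, and e^{tJ} can be computed block-by-block.

A has Jordan form
J =
  [5, 1, 0]
  [0, 5, 1]
  [0, 0, 5]
(up to reordering of blocks).

Per-block formulas:
  For a 3×3 Jordan block J_3(5): exp(t · J_3(5)) = e^(5t)·(I + t·N + (t^2/2)·N^2), where N is the 3×3 nilpotent shift.

After assembling e^{tJ} and conjugating by P, we get:

e^{tA} =
  [-t^2*exp(5*t)/2 + exp(5*t), t*exp(5*t), t^2*exp(5*t)/2 + 2*t*exp(5*t)]
  [t^2*exp(5*t) - t*exp(5*t), -2*t*exp(5*t) + exp(5*t), -t^2*exp(5*t) - 3*t*exp(5*t)]
  [-t^2*exp(5*t)/2, t*exp(5*t), t^2*exp(5*t)/2 + 2*t*exp(5*t) + exp(5*t)]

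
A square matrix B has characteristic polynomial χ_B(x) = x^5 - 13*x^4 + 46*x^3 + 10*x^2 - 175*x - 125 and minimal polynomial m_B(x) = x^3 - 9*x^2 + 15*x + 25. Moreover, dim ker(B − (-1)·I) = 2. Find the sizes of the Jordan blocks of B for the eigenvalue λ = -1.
Block sizes for λ = -1: [1, 1]

Step 1 — from the characteristic polynomial, algebraic multiplicity of λ = -1 is 2. From dim ker(B − (-1)·I) = 2, there are exactly 2 Jordan blocks for λ = -1.
Step 2 — from the minimal polynomial, the factor (x + 1) tells us the largest block for λ = -1 has size 1.
Step 3 — with total size 2, 2 blocks, and largest block 1, the block sizes (in nonincreasing order) are [1, 1].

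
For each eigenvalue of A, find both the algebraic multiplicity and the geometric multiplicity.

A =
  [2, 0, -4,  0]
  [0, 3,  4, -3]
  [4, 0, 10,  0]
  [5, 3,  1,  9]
λ = 6: alg = 4, geom = 2

Step 1 — factor the characteristic polynomial to read off the algebraic multiplicities:
  χ_A(x) = (x - 6)^4

Step 2 — compute geometric multiplicities via the rank-nullity identity g(λ) = n − rank(A − λI):
  rank(A − (6)·I) = 2, so dim ker(A − (6)·I) = n − 2 = 2

Summary:
  λ = 6: algebraic multiplicity = 4, geometric multiplicity = 2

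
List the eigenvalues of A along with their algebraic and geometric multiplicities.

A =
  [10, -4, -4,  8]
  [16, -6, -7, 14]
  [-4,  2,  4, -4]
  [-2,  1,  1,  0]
λ = 2: alg = 4, geom = 2

Step 1 — factor the characteristic polynomial to read off the algebraic multiplicities:
  χ_A(x) = (x - 2)^4

Step 2 — compute geometric multiplicities via the rank-nullity identity g(λ) = n − rank(A − λI):
  rank(A − (2)·I) = 2, so dim ker(A − (2)·I) = n − 2 = 2

Summary:
  λ = 2: algebraic multiplicity = 4, geometric multiplicity = 2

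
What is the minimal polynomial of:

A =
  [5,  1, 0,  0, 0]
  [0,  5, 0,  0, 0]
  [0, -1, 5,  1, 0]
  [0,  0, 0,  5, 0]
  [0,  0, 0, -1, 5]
x^2 - 10*x + 25

The characteristic polynomial is χ_A(x) = (x - 5)^5, so the eigenvalues are known. The minimal polynomial is
  m_A(x) = Π_λ (x − λ)^{k_λ}
where k_λ is the size of the *largest* Jordan block for λ (equivalently, the smallest k with (A − λI)^k v = 0 for every generalised eigenvector v of λ).

  λ = 5: largest Jordan block has size 2, contributing (x − 5)^2

So m_A(x) = (x - 5)^2 = x^2 - 10*x + 25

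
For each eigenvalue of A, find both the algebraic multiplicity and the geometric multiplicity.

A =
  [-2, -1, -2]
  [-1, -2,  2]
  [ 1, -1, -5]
λ = -3: alg = 3, geom = 2

Step 1 — factor the characteristic polynomial to read off the algebraic multiplicities:
  χ_A(x) = (x + 3)^3

Step 2 — compute geometric multiplicities via the rank-nullity identity g(λ) = n − rank(A − λI):
  rank(A − (-3)·I) = 1, so dim ker(A − (-3)·I) = n − 1 = 2

Summary:
  λ = -3: algebraic multiplicity = 3, geometric multiplicity = 2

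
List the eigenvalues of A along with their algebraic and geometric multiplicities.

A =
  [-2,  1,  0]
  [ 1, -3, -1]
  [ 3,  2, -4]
λ = -3: alg = 3, geom = 1

Step 1 — factor the characteristic polynomial to read off the algebraic multiplicities:
  χ_A(x) = (x + 3)^3

Step 2 — compute geometric multiplicities via the rank-nullity identity g(λ) = n − rank(A − λI):
  rank(A − (-3)·I) = 2, so dim ker(A − (-3)·I) = n − 2 = 1

Summary:
  λ = -3: algebraic multiplicity = 3, geometric multiplicity = 1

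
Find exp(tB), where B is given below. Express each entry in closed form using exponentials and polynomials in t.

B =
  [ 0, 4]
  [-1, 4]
e^{tB} =
  [-2*t*exp(2*t) + exp(2*t), 4*t*exp(2*t)]
  [-t*exp(2*t), 2*t*exp(2*t) + exp(2*t)]

Strategy: write B = P · J · P⁻¹ where J is a Jordan canonical form, so e^{tB} = P · e^{tJ} · P⁻¹, and e^{tJ} can be computed block-by-block.

B has Jordan form
J =
  [2, 1]
  [0, 2]
(up to reordering of blocks).

Per-block formulas:
  For a 2×2 Jordan block J_2(2): exp(t · J_2(2)) = e^(2t)·(I + t·N), where N is the 2×2 nilpotent shift.

After assembling e^{tJ} and conjugating by P, we get:

e^{tB} =
  [-2*t*exp(2*t) + exp(2*t), 4*t*exp(2*t)]
  [-t*exp(2*t), 2*t*exp(2*t) + exp(2*t)]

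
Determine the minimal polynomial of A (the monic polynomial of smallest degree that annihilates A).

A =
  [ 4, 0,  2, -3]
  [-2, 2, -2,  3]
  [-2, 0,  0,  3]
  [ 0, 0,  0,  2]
x^2 - 4*x + 4

The characteristic polynomial is χ_A(x) = (x - 2)^4, so the eigenvalues are known. The minimal polynomial is
  m_A(x) = Π_λ (x − λ)^{k_λ}
where k_λ is the size of the *largest* Jordan block for λ (equivalently, the smallest k with (A − λI)^k v = 0 for every generalised eigenvector v of λ).

  λ = 2: largest Jordan block has size 2, contributing (x − 2)^2

So m_A(x) = (x - 2)^2 = x^2 - 4*x + 4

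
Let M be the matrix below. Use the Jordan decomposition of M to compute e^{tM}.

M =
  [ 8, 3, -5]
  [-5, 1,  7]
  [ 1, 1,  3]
e^{tM} =
  [-2*t^2*exp(4*t) + 4*t*exp(4*t) + exp(4*t), -t^2*exp(4*t) + 3*t*exp(4*t), 3*t^2*exp(4*t) - 5*t*exp(4*t)]
  [t^2*exp(4*t) - 5*t*exp(4*t), t^2*exp(4*t)/2 - 3*t*exp(4*t) + exp(4*t), -3*t^2*exp(4*t)/2 + 7*t*exp(4*t)]
  [-t^2*exp(4*t) + t*exp(4*t), -t^2*exp(4*t)/2 + t*exp(4*t), 3*t^2*exp(4*t)/2 - t*exp(4*t) + exp(4*t)]

Strategy: write M = P · J · P⁻¹ where J is a Jordan canonical form, so e^{tM} = P · e^{tJ} · P⁻¹, and e^{tJ} can be computed block-by-block.

M has Jordan form
J =
  [4, 1, 0]
  [0, 4, 1]
  [0, 0, 4]
(up to reordering of blocks).

Per-block formulas:
  For a 3×3 Jordan block J_3(4): exp(t · J_3(4)) = e^(4t)·(I + t·N + (t^2/2)·N^2), where N is the 3×3 nilpotent shift.

After assembling e^{tJ} and conjugating by P, we get:

e^{tM} =
  [-2*t^2*exp(4*t) + 4*t*exp(4*t) + exp(4*t), -t^2*exp(4*t) + 3*t*exp(4*t), 3*t^2*exp(4*t) - 5*t*exp(4*t)]
  [t^2*exp(4*t) - 5*t*exp(4*t), t^2*exp(4*t)/2 - 3*t*exp(4*t) + exp(4*t), -3*t^2*exp(4*t)/2 + 7*t*exp(4*t)]
  [-t^2*exp(4*t) + t*exp(4*t), -t^2*exp(4*t)/2 + t*exp(4*t), 3*t^2*exp(4*t)/2 - t*exp(4*t) + exp(4*t)]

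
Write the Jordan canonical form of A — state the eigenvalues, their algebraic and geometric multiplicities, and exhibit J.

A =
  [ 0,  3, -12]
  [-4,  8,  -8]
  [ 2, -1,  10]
J_2(6) ⊕ J_1(6)

The characteristic polynomial is
  det(x·I − A) = x^3 - 18*x^2 + 108*x - 216 = (x - 6)^3

Eigenvalues and multiplicities (the geometric multiplicity of λ is n − rank(A − λI), which equals the number of Jordan blocks for λ):
  λ = 6: algebraic multiplicity = 3, geometric multiplicity = 2

Determining the block sizes for each eigenvalue:
  λ = 6: 2 blocks summing to 3 forces exactly one block of size 2 and the rest size 1 → block sizes [2, 1]

Assembling the blocks gives a Jordan form
J =
  [6, 1, 0]
  [0, 6, 0]
  [0, 0, 6]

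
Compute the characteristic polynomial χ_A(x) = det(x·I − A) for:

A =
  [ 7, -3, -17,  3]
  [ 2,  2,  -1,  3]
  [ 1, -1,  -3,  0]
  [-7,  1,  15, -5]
x^4 - x^3 - 3*x^2 + 5*x - 2

Expanding det(x·I − A) (e.g. by cofactor expansion or by noting that A is similar to its Jordan form J, which has the same characteristic polynomial as A) gives
  χ_A(x) = x^4 - x^3 - 3*x^2 + 5*x - 2
which factors as (x - 1)^3*(x + 2). The eigenvalues (with algebraic multiplicities) are λ = -2 with multiplicity 1, λ = 1 with multiplicity 3.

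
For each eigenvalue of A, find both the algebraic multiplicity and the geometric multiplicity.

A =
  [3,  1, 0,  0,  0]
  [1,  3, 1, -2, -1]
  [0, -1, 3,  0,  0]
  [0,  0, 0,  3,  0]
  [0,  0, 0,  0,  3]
λ = 3: alg = 5, geom = 3

Step 1 — factor the characteristic polynomial to read off the algebraic multiplicities:
  χ_A(x) = (x - 3)^5

Step 2 — compute geometric multiplicities via the rank-nullity identity g(λ) = n − rank(A − λI):
  rank(A − (3)·I) = 2, so dim ker(A − (3)·I) = n − 2 = 3

Summary:
  λ = 3: algebraic multiplicity = 5, geometric multiplicity = 3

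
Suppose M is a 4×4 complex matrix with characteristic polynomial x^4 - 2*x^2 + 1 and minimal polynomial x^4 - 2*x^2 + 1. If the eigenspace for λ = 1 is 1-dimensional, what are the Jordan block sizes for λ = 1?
Block sizes for λ = 1: [2]

Step 1 — from the characteristic polynomial, algebraic multiplicity of λ = 1 is 2. From dim ker(M − (1)·I) = 1, there are exactly 1 Jordan blocks for λ = 1.
Step 2 — from the minimal polynomial, the factor (x − 1)^2 tells us the largest block for λ = 1 has size 2.
Step 3 — with total size 2, 1 blocks, and largest block 2, the block sizes (in nonincreasing order) are [2].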